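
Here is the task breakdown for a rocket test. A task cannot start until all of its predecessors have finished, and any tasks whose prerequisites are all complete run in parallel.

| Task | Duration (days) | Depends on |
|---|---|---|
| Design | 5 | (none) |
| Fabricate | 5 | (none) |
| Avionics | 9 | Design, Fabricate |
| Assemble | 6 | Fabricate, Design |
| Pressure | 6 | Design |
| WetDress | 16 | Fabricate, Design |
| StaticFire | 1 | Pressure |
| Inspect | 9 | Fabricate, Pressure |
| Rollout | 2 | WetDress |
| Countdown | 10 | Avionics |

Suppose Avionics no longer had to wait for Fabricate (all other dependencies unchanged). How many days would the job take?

24

Original critical path: Design→Avionics→Countdown = 5+9+10 = 24 ⇒ 24 days.
Dropping Fabricate→Avionics doesn't change Avionics's earliest start (5); another predecessor still binds.
After: Design→Avionics→Countdown = 5+9+10 = 24 → 24 days.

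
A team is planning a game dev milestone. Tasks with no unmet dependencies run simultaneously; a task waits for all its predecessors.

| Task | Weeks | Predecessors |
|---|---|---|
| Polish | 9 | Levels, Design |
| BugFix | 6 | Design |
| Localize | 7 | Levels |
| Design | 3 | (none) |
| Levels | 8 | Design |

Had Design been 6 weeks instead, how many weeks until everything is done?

23

Actual critical path: Design→Levels→Polish = 3+8+9 = 20 ⇒ 20 weeks.
Since Design is critical, the +3 change carries straight to that chain (now 23 weeks).
The critical path is still Design→Levels→Polish; finish is now 23 weeks.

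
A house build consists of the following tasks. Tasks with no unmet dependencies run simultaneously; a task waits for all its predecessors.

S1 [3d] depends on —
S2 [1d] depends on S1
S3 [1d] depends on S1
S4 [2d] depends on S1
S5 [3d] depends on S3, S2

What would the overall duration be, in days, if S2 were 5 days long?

11

As given, the longest chain is S1→S2→S5 = 3+1+3 = 7, so the finish is 7 days.
S2 lies on that path, so at 5 days the path becomes 11 days.
No other chain overtakes it, so the finish is 11 days.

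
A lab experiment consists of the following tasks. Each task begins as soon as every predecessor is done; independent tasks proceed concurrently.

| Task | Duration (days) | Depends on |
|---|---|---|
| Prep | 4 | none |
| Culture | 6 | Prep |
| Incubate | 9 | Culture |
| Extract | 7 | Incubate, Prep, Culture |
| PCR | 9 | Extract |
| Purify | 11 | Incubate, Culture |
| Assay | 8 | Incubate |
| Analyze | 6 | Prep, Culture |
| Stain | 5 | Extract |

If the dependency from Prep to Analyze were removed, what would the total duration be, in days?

35

Original critical path: Prep→Culture→Incubate→Extract→PCR = 4+6+9+7+9 = 35 ⇒ 35 days.
Dropping Prep→Analyze doesn't change Analyze's earliest start (10); another predecessor still binds.
New critical path: Prep→Culture→Incubate→Extract→PCR = 4+6+9+7+9 = 35 ⇒ 35 days.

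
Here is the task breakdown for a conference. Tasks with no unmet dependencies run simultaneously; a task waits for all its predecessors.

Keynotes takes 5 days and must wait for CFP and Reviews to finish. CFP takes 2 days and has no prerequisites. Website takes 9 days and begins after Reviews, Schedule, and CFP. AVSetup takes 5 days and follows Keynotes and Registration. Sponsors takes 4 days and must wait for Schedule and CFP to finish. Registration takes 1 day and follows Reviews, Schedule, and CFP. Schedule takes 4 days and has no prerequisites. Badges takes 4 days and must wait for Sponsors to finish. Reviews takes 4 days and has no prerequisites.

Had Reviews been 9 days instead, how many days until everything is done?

Critical path before the change: Reviews→Keynotes→AVSetup = 4+5+5 = 14 giving 14 days.
Reviews is on the critical path; changing it to 9 makes that path 19 days.
The critical path is still Reviews→Keynotes→AVSetup; finish is now 19 days.

19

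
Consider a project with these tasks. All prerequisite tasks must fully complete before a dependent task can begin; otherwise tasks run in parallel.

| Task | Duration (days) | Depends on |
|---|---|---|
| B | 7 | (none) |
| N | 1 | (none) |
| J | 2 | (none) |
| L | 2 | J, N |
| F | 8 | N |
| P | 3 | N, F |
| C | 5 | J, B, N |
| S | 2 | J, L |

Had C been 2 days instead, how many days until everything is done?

12

Critical path before the change: B→C = 7+5 = 12 giving 12 days.
Since C is critical, the -3 change carries straight to that chain (now 9 days).
Now N→F→P = 1+8+3 = 12 is longest, so the finish becomes 12 days.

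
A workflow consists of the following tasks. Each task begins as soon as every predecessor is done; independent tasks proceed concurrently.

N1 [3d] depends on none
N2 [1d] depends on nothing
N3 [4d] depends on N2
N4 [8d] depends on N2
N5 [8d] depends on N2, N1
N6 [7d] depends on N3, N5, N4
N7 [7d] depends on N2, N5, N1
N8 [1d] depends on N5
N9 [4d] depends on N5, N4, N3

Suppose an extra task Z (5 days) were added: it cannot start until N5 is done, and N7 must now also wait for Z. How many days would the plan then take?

Originally the plan takes 18 days.
With Z inserted, N7 now waits for max(N2, N5, N1, Z).
New critical path: N1→N5→Z→N7 = 3+8+5+7 = 23 ⇒ 23 days.

23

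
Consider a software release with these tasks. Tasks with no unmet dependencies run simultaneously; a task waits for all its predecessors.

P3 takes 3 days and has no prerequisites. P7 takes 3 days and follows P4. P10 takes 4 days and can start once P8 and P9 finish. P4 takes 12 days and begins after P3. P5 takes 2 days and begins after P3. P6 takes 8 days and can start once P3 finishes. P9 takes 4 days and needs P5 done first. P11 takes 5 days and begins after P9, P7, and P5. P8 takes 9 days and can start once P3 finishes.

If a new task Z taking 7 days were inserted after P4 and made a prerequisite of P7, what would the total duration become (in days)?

Originally the schedule takes 23 days.
With Z inserted, P7 now waits for max(P4, Z).
New critical path: P3→P4→Z→P7→P11 = 3+12+7+3+5 = 30 ⇒ 30 days.

30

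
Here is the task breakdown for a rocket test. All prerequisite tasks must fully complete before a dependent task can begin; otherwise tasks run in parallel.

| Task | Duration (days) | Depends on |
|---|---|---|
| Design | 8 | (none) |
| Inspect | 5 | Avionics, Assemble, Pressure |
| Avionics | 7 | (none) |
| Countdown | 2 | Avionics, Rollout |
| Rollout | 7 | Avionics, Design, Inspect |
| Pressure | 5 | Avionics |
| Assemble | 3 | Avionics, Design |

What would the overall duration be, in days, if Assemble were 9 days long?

Baseline: Avionics→Pressure→Inspect→Rollout→Countdown = 7+5+5+7+2 = 26 → 26 days.
Assemble is off the critical path — its longest chain is 25 days, giving 1 of slack.
New critical path: Design→Assemble→Inspect→Rollout→Countdown = 8+9+5+7+2 = 31 ⇒ 31 days.

31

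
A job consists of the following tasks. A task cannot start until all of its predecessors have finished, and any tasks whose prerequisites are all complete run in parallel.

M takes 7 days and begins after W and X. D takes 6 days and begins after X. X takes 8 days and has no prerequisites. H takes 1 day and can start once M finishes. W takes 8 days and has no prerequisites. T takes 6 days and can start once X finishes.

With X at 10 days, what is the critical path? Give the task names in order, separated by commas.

X, M, H

Actual critical path: X→M→H = 8+7+1 = 16 ⇒ 16 days.
X lies on that path, so at 10 days the path becomes 18 days.
The critical path is still X→M→H; finish is now 18 days.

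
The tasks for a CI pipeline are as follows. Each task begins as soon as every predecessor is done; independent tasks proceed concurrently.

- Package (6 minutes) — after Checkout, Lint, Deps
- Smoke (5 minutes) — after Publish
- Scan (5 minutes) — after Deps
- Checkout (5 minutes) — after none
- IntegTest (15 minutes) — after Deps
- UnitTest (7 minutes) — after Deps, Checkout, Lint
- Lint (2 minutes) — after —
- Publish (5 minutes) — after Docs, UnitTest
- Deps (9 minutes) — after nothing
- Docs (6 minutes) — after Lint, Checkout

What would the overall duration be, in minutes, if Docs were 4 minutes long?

Baseline: Deps→UnitTest→Publish→Smoke = 9+7+5+5 = 26 → 26 minutes.
Docs is off the critical path — its longest chain is 21 minutes, giving 5 of slack.
The critical path is still Deps→UnitTest→Publish→Smoke; finish is now 26 minutes.

26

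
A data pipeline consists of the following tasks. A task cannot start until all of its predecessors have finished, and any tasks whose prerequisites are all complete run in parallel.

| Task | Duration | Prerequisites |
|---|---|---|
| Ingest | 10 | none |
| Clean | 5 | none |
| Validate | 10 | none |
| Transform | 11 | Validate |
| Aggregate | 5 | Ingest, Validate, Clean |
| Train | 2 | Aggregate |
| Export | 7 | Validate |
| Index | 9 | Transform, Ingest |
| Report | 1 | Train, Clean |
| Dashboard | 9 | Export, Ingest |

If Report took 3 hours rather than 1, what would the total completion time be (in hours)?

30

As given, the longest chain is Validate→Transform→Index = 10+11+9 = 30, so the finish is 30 hours.
Report is off the critical path — its longest chain is 18 hours, giving 12 of slack.
No other chain overtakes it, so the finish is 30 hours.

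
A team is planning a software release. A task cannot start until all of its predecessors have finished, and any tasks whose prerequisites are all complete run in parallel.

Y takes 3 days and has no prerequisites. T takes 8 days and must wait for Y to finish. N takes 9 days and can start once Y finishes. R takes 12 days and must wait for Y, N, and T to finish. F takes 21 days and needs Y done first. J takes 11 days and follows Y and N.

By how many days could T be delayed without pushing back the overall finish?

The longest chain is Y→N→R = 3+9+12 = 24; overall finish 24 days.
Longest path through T: 23 days (earliest finish 11, latest finish 12).
So T can slip 12 − 11 = 1 day.

1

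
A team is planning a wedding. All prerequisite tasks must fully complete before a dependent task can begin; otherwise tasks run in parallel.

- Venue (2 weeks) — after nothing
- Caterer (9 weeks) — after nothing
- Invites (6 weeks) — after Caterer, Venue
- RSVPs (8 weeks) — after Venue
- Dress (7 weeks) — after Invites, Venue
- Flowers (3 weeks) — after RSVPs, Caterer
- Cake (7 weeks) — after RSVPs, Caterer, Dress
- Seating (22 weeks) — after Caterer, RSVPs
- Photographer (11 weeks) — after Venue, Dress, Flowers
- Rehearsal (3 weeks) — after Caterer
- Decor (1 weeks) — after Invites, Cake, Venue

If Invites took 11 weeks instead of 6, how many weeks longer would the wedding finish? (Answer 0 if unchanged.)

The binding path is Caterer→Invites→Dress→Photographer = 9+6+7+11 = 33; finish at 33 weeks.
Invites is on the critical path; changing it to 11 makes that path 38 weeks.
No other chain overtakes it, so the finish is 38 weeks.
Change in finish: 38 − 33 = +5 weeks.

5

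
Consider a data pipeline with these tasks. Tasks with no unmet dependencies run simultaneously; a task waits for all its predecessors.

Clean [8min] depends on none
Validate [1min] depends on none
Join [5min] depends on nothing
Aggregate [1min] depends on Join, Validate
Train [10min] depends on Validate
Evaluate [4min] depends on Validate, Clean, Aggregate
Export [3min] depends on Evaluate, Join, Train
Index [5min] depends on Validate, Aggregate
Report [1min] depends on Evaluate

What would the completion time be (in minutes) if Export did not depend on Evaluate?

Original critical path: Clean→Evaluate→Export = 8+4+3 = 15 ⇒ 15 minutes.
Without Evaluate→Export, Export's earliest start moves from 12 to 11.
The longest chain is now Validate→Train→Export = 1+10+3 = 14, so the data pipeline takes 14 minutes.

14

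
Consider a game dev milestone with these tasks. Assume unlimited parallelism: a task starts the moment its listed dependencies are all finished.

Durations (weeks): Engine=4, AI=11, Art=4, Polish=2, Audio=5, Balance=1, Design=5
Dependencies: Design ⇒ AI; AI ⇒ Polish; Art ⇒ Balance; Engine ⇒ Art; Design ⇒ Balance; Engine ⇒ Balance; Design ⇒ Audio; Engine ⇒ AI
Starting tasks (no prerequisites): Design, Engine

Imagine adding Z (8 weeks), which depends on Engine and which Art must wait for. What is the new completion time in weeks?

18

Originally the plan takes 18 weeks.
With Z inserted, Art now waits for max(Engine, Z).
New critical path: Design→AI→Polish = 5+11+2 = 18 ⇒ 18 weeks.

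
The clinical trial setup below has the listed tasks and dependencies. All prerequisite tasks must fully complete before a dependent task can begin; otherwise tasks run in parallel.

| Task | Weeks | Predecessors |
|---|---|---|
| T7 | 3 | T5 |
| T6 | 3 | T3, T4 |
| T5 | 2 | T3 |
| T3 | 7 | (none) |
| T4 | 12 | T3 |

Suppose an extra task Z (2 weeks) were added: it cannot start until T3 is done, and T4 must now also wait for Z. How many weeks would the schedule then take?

Originally the schedule takes 22 weeks.
With Z inserted, T4 now waits for max(T3, Z).
New critical path: T3→Z→T4→T6 = 7+2+12+3 = 24 ⇒ 24 weeks.

24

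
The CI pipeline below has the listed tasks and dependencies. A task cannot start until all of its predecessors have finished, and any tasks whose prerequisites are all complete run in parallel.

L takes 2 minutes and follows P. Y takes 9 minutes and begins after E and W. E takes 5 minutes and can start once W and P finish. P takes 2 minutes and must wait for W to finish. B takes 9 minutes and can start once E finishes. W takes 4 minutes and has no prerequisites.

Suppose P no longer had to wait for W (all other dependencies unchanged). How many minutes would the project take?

18

Original critical path: W→P→E→Y = 4+2+5+9 = 20 ⇒ 20 minutes.
Without W→P, P's earliest start moves from 4 to 0.
New critical path: W→E→Y = 4+5+9 = 18 ⇒ 18 minutes.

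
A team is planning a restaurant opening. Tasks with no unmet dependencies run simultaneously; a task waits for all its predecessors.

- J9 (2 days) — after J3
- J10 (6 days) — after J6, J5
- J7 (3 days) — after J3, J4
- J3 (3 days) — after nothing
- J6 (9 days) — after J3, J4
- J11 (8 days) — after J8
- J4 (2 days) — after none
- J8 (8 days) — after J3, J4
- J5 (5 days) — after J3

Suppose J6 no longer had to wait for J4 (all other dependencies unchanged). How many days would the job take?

19

Original critical path: J3→J8→J11 = 3+8+8 = 19 ⇒ 19 days.
Dropping J4→J6 doesn't change J6's earliest start (3); another predecessor still binds.
After: J3→J8→J11 = 3+8+8 = 19 → 19 days.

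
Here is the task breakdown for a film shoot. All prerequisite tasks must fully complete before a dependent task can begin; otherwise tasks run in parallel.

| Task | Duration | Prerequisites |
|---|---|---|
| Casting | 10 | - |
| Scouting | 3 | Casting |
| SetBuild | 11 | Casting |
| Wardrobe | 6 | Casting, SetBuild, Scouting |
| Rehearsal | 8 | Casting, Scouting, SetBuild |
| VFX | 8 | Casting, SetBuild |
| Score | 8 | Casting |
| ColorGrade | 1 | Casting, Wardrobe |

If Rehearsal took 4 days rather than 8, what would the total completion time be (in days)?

29

Critical path before the change: Casting→SetBuild→Rehearsal = 10+11+8 = 29 giving 29 days.
Rehearsal lies on that path, so at 4 days the path becomes 25 days.
Now Casting→SetBuild→VFX = 10+11+8 = 29 is longest, so the finish becomes 29 days.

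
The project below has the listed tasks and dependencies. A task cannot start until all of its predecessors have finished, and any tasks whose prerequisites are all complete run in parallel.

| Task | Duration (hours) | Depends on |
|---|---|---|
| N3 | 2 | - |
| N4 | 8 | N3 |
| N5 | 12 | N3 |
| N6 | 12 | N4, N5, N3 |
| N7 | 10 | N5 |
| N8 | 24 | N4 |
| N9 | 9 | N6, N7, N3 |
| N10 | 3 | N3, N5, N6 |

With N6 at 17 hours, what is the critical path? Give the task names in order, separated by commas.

Actual critical path: N3→N5→N6→N9 = 2+12+12+9 = 35 ⇒ 35 hours.
Since N6 is critical, the +5 change carries straight to that chain (now 40 hours).
The critical path is still N3→N5→N6→N9; finish is now 40 hours.

N3, N5, N6, N9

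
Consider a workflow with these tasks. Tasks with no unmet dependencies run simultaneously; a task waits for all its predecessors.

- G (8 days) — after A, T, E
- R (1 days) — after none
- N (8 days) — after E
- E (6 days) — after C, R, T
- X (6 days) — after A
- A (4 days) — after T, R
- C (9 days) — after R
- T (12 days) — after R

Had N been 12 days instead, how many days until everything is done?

31

The binding path is R→T→E→N = 1+12+6+8 = 27; finish at 27 days.
N is on the critical path; changing it to 12 makes that path 31 days.
The critical path is still R→T→E→N; finish is now 31 days.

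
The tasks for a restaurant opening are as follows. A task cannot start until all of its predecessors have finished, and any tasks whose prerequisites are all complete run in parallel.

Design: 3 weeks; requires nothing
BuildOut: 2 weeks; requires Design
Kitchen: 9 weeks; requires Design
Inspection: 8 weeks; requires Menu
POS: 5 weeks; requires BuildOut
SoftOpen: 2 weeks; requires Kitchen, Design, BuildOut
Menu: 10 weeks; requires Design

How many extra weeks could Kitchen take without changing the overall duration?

7

Design→Menu→Inspection = 3+10+8 = 21 sets the makespan at 21 weeks.
Longest path through Kitchen: 14 weeks (earliest finish 12, latest finish 19).
Float = 21 − 14 = 7.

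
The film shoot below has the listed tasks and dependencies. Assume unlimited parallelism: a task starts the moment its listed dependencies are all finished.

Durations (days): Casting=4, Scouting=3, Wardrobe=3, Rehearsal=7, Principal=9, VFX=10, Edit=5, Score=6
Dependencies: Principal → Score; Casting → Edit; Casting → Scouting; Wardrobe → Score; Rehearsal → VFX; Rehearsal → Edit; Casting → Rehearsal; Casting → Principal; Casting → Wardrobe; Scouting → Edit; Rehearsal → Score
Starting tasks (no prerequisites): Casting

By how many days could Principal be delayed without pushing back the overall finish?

Critical path: Casting→Rehearsal→VFX = 4+7+10 = 21, so the finish is 21 days.
Longest path through Principal: 19 days (earliest finish 13, latest finish 15).
So Principal can slip 15 − 13 = 2 days.

2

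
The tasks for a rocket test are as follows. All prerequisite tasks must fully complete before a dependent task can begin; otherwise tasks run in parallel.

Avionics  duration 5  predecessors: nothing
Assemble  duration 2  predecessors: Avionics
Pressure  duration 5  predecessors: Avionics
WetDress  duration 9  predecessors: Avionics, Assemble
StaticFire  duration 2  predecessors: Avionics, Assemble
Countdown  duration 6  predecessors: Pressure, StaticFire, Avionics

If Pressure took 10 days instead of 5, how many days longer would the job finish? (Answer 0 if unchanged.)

5

The binding path is Avionics→Pressure→Countdown = 5+5+6 = 16; finish at 16 days.
Since Pressure is critical, the +5 change carries straight to that chain (now 21 days).
The critical path is still Avionics→Pressure→Countdown; finish is now 21 days.
Change in finish: 21 − 16 = +5 days.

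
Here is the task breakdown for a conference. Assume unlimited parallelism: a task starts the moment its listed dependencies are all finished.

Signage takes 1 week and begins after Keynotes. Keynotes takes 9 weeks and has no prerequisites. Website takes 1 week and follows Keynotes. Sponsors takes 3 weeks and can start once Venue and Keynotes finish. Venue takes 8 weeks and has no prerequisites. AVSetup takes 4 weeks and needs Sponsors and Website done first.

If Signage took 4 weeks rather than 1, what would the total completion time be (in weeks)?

16

Baseline: Keynotes→Sponsors→AVSetup = 9+3+4 = 16 → 16 weeks.
The longest path through Signage is only 10 weeks, so Signage has float 6.
The critical path is still Keynotes→Sponsors→AVSetup; finish is now 16 weeks.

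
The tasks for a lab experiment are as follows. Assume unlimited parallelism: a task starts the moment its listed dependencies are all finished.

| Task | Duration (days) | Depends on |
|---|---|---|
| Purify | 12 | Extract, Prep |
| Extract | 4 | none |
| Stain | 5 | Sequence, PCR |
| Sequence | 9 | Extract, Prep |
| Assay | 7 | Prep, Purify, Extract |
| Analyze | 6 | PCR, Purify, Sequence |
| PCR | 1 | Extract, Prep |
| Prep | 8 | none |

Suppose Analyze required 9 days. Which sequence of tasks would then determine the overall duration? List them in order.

As given, the longest chain is Prep→Purify→Assay = 8+12+7 = 27, so the finish is 27 days.
Analyze is off the critical path — its longest chain is 26 days, giving 1 of slack.
The binding chain switches to Prep→Purify→Analyze = 8+12+9 = 29; finish 29 days.

Prep, Purify, Analyze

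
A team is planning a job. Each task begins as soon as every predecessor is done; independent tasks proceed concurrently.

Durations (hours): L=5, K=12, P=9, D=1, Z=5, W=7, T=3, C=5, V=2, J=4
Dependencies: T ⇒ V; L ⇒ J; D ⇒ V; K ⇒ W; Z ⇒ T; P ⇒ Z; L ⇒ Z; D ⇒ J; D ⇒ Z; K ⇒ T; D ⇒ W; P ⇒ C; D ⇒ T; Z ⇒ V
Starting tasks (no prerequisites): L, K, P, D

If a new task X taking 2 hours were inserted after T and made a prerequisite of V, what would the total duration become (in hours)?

21

Originally the job takes 19 hours.
With X inserted, V now waits for max(D, T, Z, X).
New critical path: P→Z→T→X→V = 9+5+3+2+2 = 21 ⇒ 21 hours.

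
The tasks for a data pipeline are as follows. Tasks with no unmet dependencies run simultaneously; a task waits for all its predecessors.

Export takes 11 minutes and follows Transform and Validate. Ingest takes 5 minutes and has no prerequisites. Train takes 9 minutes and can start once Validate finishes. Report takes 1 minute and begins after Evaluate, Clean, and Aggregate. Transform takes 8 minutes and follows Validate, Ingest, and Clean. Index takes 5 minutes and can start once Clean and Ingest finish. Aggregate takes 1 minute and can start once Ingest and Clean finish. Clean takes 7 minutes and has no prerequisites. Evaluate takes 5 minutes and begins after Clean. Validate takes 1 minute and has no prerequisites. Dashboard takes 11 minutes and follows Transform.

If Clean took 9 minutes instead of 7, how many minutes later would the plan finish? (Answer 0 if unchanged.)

As given, the longest chain is Clean→Transform→Export = 7+8+11 = 26, so the finish is 26 minutes.
Clean is on the critical path; changing it to 9 makes that path 28 minutes.
The critical path is still Clean→Transform→Export; finish is now 28 minutes.
Change in finish: 28 − 26 = +2 minutes.

2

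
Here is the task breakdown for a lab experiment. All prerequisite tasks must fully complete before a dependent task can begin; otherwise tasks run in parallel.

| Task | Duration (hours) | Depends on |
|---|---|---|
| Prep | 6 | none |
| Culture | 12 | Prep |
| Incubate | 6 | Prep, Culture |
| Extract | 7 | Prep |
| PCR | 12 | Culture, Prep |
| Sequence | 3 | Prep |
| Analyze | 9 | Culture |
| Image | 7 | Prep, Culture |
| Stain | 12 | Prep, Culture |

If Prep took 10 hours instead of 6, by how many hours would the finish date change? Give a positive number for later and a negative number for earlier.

As given, the longest chain is Prep→Culture→PCR = 6+12+12 = 30, so the finish is 30 hours.
Since Prep is critical, the +4 change carries straight to that chain (now 34 hours).
No other chain overtakes it, so the finish is 34 hours.
Change in finish: 34 − 30 = +4 hours.

4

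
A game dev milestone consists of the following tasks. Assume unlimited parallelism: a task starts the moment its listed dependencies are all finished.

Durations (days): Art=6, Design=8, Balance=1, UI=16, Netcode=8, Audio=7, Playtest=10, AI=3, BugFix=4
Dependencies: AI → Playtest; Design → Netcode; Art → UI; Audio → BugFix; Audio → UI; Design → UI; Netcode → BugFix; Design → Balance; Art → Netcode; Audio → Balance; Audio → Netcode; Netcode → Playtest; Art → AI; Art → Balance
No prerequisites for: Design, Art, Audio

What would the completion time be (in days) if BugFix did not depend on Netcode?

26

Original critical path: Design→Netcode→Playtest = 8+8+10 = 26 ⇒ 26 days.
Without Netcode→BugFix, BugFix's earliest start moves from 16 to 7.
After: Design→Netcode→Playtest = 8+8+10 = 26 → 26 days.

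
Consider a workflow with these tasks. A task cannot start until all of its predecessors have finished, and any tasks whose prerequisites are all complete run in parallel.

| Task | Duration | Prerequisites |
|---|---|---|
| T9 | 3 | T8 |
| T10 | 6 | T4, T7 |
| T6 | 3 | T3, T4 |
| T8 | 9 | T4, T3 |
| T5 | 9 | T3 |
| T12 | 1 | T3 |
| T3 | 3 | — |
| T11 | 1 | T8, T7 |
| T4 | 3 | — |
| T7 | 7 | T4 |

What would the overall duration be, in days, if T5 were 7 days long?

16

As given, the longest chain is T4→T7→T10 = 3+7+6 = 16, so the finish is 16 days.
T5 is off the critical path — its longest chain is 12 days, giving 4 of slack.
The critical path is still T4→T7→T10; finish is now 16 days.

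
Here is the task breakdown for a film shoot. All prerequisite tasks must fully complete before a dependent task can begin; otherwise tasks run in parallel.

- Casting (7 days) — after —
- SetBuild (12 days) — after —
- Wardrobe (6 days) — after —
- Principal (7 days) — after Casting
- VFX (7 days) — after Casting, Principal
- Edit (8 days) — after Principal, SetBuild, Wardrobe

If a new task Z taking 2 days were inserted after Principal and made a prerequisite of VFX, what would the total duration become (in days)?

Originally the plan takes 22 days.
With Z inserted, VFX now waits for max(Casting, Principal, Z).
New critical path: Casting→Principal→Z→VFX = 7+7+2+7 = 23 ⇒ 23 days.

23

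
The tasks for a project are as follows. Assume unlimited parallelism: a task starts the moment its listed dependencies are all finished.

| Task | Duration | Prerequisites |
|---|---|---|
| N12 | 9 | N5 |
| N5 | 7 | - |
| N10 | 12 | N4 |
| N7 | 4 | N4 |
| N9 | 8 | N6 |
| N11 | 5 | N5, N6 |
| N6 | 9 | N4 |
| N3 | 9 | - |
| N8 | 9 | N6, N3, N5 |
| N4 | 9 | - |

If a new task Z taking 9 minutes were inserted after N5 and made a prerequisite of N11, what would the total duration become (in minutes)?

27

Originally the job takes 27 minutes.
With Z inserted, N11 now waits for max(N5, N6, Z).
New critical path: N4→N6→N8 = 9+9+9 = 27 ⇒ 27 minutes.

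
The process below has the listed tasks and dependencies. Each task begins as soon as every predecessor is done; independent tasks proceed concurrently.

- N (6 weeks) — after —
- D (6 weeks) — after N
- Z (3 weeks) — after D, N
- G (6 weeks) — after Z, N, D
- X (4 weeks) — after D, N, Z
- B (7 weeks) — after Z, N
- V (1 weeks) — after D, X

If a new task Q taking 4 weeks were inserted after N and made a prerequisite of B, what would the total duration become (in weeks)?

22

Originally the plan takes 22 weeks.
With Q inserted, B now waits for max(Z, N, Q).
New critical path: N→D→Z→B = 6+6+3+7 = 22 ⇒ 22 weeks.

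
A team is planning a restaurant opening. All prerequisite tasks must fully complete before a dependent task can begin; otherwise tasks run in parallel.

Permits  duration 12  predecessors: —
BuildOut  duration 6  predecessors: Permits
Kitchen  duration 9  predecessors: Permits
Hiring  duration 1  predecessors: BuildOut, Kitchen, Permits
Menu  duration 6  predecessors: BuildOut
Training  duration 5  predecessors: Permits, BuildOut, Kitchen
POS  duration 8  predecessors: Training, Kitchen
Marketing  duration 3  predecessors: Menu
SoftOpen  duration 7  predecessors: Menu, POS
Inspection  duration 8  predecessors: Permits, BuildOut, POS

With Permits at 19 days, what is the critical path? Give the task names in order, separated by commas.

Permits, Kitchen, Training, POS, Inspection

Actual critical path: Permits→Kitchen→Training→POS→Inspection = 12+9+5+8+8 = 42 ⇒ 42 days.
Permits lies on that path, so at 19 days the path becomes 49 days.
That remains the longest chain; total 49 days.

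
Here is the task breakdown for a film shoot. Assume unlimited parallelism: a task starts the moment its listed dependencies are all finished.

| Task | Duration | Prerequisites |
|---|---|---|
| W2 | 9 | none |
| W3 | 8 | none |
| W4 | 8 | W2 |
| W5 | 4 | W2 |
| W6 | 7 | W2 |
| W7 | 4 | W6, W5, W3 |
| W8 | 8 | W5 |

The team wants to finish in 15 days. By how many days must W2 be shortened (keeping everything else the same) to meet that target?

Current finish: 21 days; target: 15.
W2 is on every critical path, so each day cut from W2 cuts the finish by one (this holds down to a finish of 13).
Need 21 − 15 = 6 days off W2 → W2 becomes 3 days, finish becomes 15.

6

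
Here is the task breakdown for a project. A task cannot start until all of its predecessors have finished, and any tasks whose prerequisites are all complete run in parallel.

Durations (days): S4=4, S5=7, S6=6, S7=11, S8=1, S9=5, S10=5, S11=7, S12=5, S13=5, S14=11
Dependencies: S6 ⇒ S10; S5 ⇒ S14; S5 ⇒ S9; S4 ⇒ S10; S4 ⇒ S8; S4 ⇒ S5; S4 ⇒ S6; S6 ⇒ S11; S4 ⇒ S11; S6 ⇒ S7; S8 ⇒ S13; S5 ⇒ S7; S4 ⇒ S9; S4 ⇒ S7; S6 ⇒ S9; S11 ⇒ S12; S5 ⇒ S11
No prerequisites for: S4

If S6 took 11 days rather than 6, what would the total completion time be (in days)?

As given, the longest chain is S4→S5→S11→S12 = 4+7+7+5 = 23, so the finish is 23 days.
The longest path through S6 is only 22 days, so S6 has float 1.
New critical path: S4→S6→S11→S12 = 4+11+7+5 = 27 ⇒ 27 days.

27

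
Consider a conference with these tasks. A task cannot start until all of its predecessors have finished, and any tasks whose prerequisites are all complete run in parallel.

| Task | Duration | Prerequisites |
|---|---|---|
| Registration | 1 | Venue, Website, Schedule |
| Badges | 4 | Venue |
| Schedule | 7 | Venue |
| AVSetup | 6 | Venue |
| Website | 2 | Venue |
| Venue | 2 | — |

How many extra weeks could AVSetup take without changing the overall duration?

Venue→Schedule→Registration = 2+7+1 = 10 sets the makespan at 10 weeks.
The longest chain containing AVSetup totals 8 weeks.
So AVSetup can slip 10 − 8 = 2 weeks.

2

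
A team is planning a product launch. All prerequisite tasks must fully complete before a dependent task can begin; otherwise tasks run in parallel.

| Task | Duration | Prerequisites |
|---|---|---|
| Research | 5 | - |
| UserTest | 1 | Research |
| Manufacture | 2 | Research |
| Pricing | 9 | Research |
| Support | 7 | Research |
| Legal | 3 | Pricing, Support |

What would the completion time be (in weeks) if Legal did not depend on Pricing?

15

Original critical path: Research→Pricing→Legal = 5+9+3 = 17 ⇒ 17 weeks.
Without Pricing→Legal, Legal's earliest start moves from 14 to 12.
New critical path: Research→Support→Legal = 5+7+3 = 15 ⇒ 15 weeks.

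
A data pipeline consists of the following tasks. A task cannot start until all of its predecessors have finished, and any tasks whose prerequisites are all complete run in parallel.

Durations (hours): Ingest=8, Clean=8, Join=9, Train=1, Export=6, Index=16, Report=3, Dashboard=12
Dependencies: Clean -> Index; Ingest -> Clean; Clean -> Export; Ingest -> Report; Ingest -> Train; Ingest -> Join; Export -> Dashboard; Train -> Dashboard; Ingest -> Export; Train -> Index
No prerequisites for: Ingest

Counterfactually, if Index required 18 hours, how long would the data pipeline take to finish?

34

Critical path before the change: Ingest→Clean→Export→Dashboard = 8+8+6+12 = 34 giving 34 hours.
Index has 2 hours of float (longest path through it is 32).
The critical path is still Ingest→Clean→Export→Dashboard; finish is now 34 hours.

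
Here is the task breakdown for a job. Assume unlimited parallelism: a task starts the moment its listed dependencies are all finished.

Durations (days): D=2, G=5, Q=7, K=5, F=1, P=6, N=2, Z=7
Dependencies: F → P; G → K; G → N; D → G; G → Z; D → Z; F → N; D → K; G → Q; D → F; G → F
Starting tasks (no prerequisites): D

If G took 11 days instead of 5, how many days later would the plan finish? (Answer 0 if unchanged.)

6

As given, the longest chain is D→G→Q = 2+5+7 = 14, so the finish is 14 days.
G is on the critical path; changing it to 11 makes that path 20 days.
That remains the longest chain; total 20 days.
Change in finish: 20 − 14 = +6 days.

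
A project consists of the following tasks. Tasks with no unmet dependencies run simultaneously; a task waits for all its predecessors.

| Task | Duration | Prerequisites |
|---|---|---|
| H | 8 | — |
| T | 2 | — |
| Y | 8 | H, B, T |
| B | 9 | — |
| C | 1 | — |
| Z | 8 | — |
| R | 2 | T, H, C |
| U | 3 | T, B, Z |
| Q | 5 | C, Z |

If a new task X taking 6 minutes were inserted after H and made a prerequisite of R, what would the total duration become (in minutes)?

Originally the project takes 17 minutes.
With X inserted, R now waits for max(T, H, C, X).
New critical path: B→Y = 9+8 = 17 ⇒ 17 minutes.

17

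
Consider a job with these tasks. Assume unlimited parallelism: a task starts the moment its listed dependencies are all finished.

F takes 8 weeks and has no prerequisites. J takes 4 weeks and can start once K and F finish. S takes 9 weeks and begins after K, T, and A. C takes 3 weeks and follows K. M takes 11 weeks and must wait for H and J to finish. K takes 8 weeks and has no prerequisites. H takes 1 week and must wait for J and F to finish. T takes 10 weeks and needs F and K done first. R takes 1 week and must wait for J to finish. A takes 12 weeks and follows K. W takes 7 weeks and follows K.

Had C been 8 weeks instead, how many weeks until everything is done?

29

As given, the longest chain is K→A→S = 8+12+9 = 29, so the finish is 29 weeks.
The longest path through C is only 11 weeks, so C has float 18.
The critical path is still K→A→S; finish is now 29 weeks.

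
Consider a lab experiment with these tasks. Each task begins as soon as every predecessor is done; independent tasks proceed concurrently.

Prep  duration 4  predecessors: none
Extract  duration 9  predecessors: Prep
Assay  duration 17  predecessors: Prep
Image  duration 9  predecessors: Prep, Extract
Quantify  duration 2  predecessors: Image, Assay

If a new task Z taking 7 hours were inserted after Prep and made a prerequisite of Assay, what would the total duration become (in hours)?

Originally the schedule takes 24 hours.
With Z inserted, Assay now waits for max(Prep, Z).
New critical path: Prep→Z→Assay→Quantify = 4+7+17+2 = 30 ⇒ 30 hours.

30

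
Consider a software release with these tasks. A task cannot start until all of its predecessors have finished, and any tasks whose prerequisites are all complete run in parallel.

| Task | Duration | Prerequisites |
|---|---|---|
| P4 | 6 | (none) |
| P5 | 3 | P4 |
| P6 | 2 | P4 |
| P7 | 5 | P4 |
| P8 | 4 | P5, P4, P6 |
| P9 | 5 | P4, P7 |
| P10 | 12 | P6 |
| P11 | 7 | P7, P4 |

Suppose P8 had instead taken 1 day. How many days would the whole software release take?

Baseline: P4→P6→P10 = 6+2+12 = 20 → 20 days.
The longest path through P8 is only 13 days, so P8 has float 7.
No other chain overtakes it, so the finish is 20 days.

20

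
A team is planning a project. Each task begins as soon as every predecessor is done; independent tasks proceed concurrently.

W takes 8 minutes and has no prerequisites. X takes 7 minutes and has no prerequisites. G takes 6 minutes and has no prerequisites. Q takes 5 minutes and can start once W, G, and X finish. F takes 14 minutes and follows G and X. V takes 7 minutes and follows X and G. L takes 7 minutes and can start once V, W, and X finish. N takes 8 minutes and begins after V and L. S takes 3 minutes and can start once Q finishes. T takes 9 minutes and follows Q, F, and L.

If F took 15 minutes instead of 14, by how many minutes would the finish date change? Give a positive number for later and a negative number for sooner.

1

Critical path before the change: X→F→T = 7+14+9 = 30 giving 30 minutes.
Since F is critical, the +1 change carries straight to that chain (now 31 minutes).
That remains the longest chain; total 31 minutes.
Change in finish: 31 − 30 = +1 minutes.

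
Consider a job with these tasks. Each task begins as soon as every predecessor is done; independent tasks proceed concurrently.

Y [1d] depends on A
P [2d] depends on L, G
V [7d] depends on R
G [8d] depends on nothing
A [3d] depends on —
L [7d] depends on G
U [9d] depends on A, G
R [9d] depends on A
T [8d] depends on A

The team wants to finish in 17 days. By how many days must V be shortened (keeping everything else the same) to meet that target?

2

Current finish: 19 days; target: 17.
V is on every critical path, so each day cut from V cuts the finish by one (this holds down to a finish of 17).
Need 19 − 17 = 2 days off V → V becomes 5 days, finish becomes 17.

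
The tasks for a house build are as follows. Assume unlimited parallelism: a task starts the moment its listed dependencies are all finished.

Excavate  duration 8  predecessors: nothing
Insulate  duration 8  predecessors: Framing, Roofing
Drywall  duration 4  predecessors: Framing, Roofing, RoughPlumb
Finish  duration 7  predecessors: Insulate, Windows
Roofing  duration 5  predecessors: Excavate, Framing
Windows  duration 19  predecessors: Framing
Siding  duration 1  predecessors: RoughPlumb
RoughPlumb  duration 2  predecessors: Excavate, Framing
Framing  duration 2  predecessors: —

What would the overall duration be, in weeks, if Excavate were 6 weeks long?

28

As given, the longest chain is Excavate→Roofing→Insulate→Finish = 8+5+8+7 = 28, so the finish is 28 weeks.
Excavate lies on that path, so at 6 weeks the path becomes 26 weeks.
Now Framing→Windows→Finish = 2+19+7 = 28 is longest, so the finish becomes 28 weeks.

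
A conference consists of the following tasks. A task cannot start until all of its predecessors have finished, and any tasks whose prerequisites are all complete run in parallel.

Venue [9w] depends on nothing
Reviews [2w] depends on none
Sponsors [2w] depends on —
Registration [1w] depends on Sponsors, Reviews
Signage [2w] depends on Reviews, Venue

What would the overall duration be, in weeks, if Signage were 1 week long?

10

Critical path before the change: Venue→Signage = 9+2 = 11 giving 11 weeks.
Signage is on the critical path; changing it to 1 makes that path 10 weeks.
The critical path is still Venue→Signage; finish is now 10 weeks.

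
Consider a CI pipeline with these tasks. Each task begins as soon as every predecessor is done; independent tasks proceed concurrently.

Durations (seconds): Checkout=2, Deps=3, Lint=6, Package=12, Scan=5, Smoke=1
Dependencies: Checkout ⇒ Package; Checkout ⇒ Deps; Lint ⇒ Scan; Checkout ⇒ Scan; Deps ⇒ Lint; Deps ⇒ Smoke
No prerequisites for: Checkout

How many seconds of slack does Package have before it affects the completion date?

2

Critical path: Checkout→Deps→Lint→Scan = 2+3+6+5 = 16, so the finish is 16 seconds.
Longest path through Package: 14 seconds (earliest finish 14, latest finish 16).
So Package can slip 16 − 14 = 2 seconds.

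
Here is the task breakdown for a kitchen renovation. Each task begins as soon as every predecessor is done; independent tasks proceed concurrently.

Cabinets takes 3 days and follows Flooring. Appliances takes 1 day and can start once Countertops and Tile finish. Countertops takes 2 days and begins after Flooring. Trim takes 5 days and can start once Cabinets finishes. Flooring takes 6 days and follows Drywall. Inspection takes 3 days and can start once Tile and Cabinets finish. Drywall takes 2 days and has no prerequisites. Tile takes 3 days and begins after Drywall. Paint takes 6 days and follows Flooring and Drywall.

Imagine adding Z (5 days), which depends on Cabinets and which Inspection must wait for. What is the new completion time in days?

Originally the schedule takes 16 days.
With Z inserted, Inspection now waits for max(Tile, Cabinets, Z).
New critical path: Drywall→Flooring→Cabinets→Z→Inspection = 2+6+3+5+3 = 19 ⇒ 19 days.

19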